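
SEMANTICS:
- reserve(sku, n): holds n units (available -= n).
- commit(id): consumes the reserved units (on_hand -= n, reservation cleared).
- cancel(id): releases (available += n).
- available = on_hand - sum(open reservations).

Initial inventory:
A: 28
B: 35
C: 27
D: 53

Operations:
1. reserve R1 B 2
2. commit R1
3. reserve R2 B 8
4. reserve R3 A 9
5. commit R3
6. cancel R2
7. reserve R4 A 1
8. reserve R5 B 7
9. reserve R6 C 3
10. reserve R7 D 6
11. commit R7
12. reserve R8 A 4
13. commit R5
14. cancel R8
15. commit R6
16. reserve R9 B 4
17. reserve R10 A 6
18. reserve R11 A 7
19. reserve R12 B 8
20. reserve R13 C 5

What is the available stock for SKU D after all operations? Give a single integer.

Step 1: reserve R1 B 2 -> on_hand[A=28 B=35 C=27 D=53] avail[A=28 B=33 C=27 D=53] open={R1}
Step 2: commit R1 -> on_hand[A=28 B=33 C=27 D=53] avail[A=28 B=33 C=27 D=53] open={}
Step 3: reserve R2 B 8 -> on_hand[A=28 B=33 C=27 D=53] avail[A=28 B=25 C=27 D=53] open={R2}
Step 4: reserve R3 A 9 -> on_hand[A=28 B=33 C=27 D=53] avail[A=19 B=25 C=27 D=53] open={R2,R3}
Step 5: commit R3 -> on_hand[A=19 B=33 C=27 D=53] avail[A=19 B=25 C=27 D=53] open={R2}
Step 6: cancel R2 -> on_hand[A=19 B=33 C=27 D=53] avail[A=19 B=33 C=27 D=53] open={}
Step 7: reserve R4 A 1 -> on_hand[A=19 B=33 C=27 D=53] avail[A=18 B=33 C=27 D=53] open={R4}
Step 8: reserve R5 B 7 -> on_hand[A=19 B=33 C=27 D=53] avail[A=18 B=26 C=27 D=53] open={R4,R5}
Step 9: reserve R6 C 3 -> on_hand[A=19 B=33 C=27 D=53] avail[A=18 B=26 C=24 D=53] open={R4,R5,R6}
Step 10: reserve R7 D 6 -> on_hand[A=19 B=33 C=27 D=53] avail[A=18 B=26 C=24 D=47] open={R4,R5,R6,R7}
Step 11: commit R7 -> on_hand[A=19 B=33 C=27 D=47] avail[A=18 B=26 C=24 D=47] open={R4,R5,R6}
Step 12: reserve R8 A 4 -> on_hand[A=19 B=33 C=27 D=47] avail[A=14 B=26 C=24 D=47] open={R4,R5,R6,R8}
Step 13: commit R5 -> on_hand[A=19 B=26 C=27 D=47] avail[A=14 B=26 C=24 D=47] open={R4,R6,R8}
Step 14: cancel R8 -> on_hand[A=19 B=26 C=27 D=47] avail[A=18 B=26 C=24 D=47] open={R4,R6}
Step 15: commit R6 -> on_hand[A=19 B=26 C=24 D=47] avail[A=18 B=26 C=24 D=47] open={R4}
Step 16: reserve R9 B 4 -> on_hand[A=19 B=26 C=24 D=47] avail[A=18 B=22 C=24 D=47] open={R4,R9}
Step 17: reserve R10 A 6 -> on_hand[A=19 B=26 C=24 D=47] avail[A=12 B=22 C=24 D=47] open={R10,R4,R9}
Step 18: reserve R11 A 7 -> on_hand[A=19 B=26 C=24 D=47] avail[A=5 B=22 C=24 D=47] open={R10,R11,R4,R9}
Step 19: reserve R12 B 8 -> on_hand[A=19 B=26 C=24 D=47] avail[A=5 B=14 C=24 D=47] open={R10,R11,R12,R4,R9}
Step 20: reserve R13 C 5 -> on_hand[A=19 B=26 C=24 D=47] avail[A=5 B=14 C=19 D=47] open={R10,R11,R12,R13,R4,R9}
Final available[D] = 47

Answer: 47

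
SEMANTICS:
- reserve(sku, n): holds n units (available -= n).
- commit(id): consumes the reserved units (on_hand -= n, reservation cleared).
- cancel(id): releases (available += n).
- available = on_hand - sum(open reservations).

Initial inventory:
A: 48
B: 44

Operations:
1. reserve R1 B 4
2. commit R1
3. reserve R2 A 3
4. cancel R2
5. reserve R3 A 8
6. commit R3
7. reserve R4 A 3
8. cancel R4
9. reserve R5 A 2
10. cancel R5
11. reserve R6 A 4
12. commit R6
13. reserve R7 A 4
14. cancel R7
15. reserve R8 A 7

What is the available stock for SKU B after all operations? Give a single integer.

Step 1: reserve R1 B 4 -> on_hand[A=48 B=44] avail[A=48 B=40] open={R1}
Step 2: commit R1 -> on_hand[A=48 B=40] avail[A=48 B=40] open={}
Step 3: reserve R2 A 3 -> on_hand[A=48 B=40] avail[A=45 B=40] open={R2}
Step 4: cancel R2 -> on_hand[A=48 B=40] avail[A=48 B=40] open={}
Step 5: reserve R3 A 8 -> on_hand[A=48 B=40] avail[A=40 B=40] open={R3}
Step 6: commit R3 -> on_hand[A=40 B=40] avail[A=40 B=40] open={}
Step 7: reserve R4 A 3 -> on_hand[A=40 B=40] avail[A=37 B=40] open={R4}
Step 8: cancel R4 -> on_hand[A=40 B=40] avail[A=40 B=40] open={}
Step 9: reserve R5 A 2 -> on_hand[A=40 B=40] avail[A=38 B=40] open={R5}
Step 10: cancel R5 -> on_hand[A=40 B=40] avail[A=40 B=40] open={}
Step 11: reserve R6 A 4 -> on_hand[A=40 B=40] avail[A=36 B=40] open={R6}
Step 12: commit R6 -> on_hand[A=36 B=40] avail[A=36 B=40] open={}
Step 13: reserve R7 A 4 -> on_hand[A=36 B=40] avail[A=32 B=40] open={R7}
Step 14: cancel R7 -> on_hand[A=36 B=40] avail[A=36 B=40] open={}
Step 15: reserve R8 A 7 -> on_hand[A=36 B=40] avail[A=29 B=40] open={R8}
Final available[B] = 40

Answer: 40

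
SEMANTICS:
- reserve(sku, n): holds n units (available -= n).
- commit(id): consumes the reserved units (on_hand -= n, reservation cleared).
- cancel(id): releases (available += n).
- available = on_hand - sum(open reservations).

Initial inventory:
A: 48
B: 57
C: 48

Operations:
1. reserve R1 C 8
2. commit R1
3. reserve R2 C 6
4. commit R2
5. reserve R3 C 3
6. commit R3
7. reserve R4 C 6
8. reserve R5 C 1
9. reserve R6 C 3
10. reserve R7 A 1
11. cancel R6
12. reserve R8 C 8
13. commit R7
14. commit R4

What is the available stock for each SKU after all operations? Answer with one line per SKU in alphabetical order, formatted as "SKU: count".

Answer: A: 47
B: 57
C: 16

Derivation:
Step 1: reserve R1 C 8 -> on_hand[A=48 B=57 C=48] avail[A=48 B=57 C=40] open={R1}
Step 2: commit R1 -> on_hand[A=48 B=57 C=40] avail[A=48 B=57 C=40] open={}
Step 3: reserve R2 C 6 -> on_hand[A=48 B=57 C=40] avail[A=48 B=57 C=34] open={R2}
Step 4: commit R2 -> on_hand[A=48 B=57 C=34] avail[A=48 B=57 C=34] open={}
Step 5: reserve R3 C 3 -> on_hand[A=48 B=57 C=34] avail[A=48 B=57 C=31] open={R3}
Step 6: commit R3 -> on_hand[A=48 B=57 C=31] avail[A=48 B=57 C=31] open={}
Step 7: reserve R4 C 6 -> on_hand[A=48 B=57 C=31] avail[A=48 B=57 C=25] open={R4}
Step 8: reserve R5 C 1 -> on_hand[A=48 B=57 C=31] avail[A=48 B=57 C=24] open={R4,R5}
Step 9: reserve R6 C 3 -> on_hand[A=48 B=57 C=31] avail[A=48 B=57 C=21] open={R4,R5,R6}
Step 10: reserve R7 A 1 -> on_hand[A=48 B=57 C=31] avail[A=47 B=57 C=21] open={R4,R5,R6,R7}
Step 11: cancel R6 -> on_hand[A=48 B=57 C=31] avail[A=47 B=57 C=24] open={R4,R5,R7}
Step 12: reserve R8 C 8 -> on_hand[A=48 B=57 C=31] avail[A=47 B=57 C=16] open={R4,R5,R7,R8}
Step 13: commit R7 -> on_hand[A=47 B=57 C=31] avail[A=47 B=57 C=16] open={R4,R5,R8}
Step 14: commit R4 -> on_hand[A=47 B=57 C=25] avail[A=47 B=57 C=16] open={R5,R8}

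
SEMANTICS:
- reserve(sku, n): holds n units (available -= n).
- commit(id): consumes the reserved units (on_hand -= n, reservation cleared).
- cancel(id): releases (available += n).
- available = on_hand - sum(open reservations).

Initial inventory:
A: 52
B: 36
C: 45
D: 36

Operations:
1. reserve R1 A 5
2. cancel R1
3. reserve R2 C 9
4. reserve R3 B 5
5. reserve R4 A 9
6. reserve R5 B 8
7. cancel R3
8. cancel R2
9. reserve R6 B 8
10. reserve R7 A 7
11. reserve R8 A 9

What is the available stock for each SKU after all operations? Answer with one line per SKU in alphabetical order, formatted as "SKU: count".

Step 1: reserve R1 A 5 -> on_hand[A=52 B=36 C=45 D=36] avail[A=47 B=36 C=45 D=36] open={R1}
Step 2: cancel R1 -> on_hand[A=52 B=36 C=45 D=36] avail[A=52 B=36 C=45 D=36] open={}
Step 3: reserve R2 C 9 -> on_hand[A=52 B=36 C=45 D=36] avail[A=52 B=36 C=36 D=36] open={R2}
Step 4: reserve R3 B 5 -> on_hand[A=52 B=36 C=45 D=36] avail[A=52 B=31 C=36 D=36] open={R2,R3}
Step 5: reserve R4 A 9 -> on_hand[A=52 B=36 C=45 D=36] avail[A=43 B=31 C=36 D=36] open={R2,R3,R4}
Step 6: reserve R5 B 8 -> on_hand[A=52 B=36 C=45 D=36] avail[A=43 B=23 C=36 D=36] open={R2,R3,R4,R5}
Step 7: cancel R3 -> on_hand[A=52 B=36 C=45 D=36] avail[A=43 B=28 C=36 D=36] open={R2,R4,R5}
Step 8: cancel R2 -> on_hand[A=52 B=36 C=45 D=36] avail[A=43 B=28 C=45 D=36] open={R4,R5}
Step 9: reserve R6 B 8 -> on_hand[A=52 B=36 C=45 D=36] avail[A=43 B=20 C=45 D=36] open={R4,R5,R6}
Step 10: reserve R7 A 7 -> on_hand[A=52 B=36 C=45 D=36] avail[A=36 B=20 C=45 D=36] open={R4,R5,R6,R7}
Step 11: reserve R8 A 9 -> on_hand[A=52 B=36 C=45 D=36] avail[A=27 B=20 C=45 D=36] open={R4,R5,R6,R7,R8}

Answer: A: 27
B: 20
C: 45
D: 36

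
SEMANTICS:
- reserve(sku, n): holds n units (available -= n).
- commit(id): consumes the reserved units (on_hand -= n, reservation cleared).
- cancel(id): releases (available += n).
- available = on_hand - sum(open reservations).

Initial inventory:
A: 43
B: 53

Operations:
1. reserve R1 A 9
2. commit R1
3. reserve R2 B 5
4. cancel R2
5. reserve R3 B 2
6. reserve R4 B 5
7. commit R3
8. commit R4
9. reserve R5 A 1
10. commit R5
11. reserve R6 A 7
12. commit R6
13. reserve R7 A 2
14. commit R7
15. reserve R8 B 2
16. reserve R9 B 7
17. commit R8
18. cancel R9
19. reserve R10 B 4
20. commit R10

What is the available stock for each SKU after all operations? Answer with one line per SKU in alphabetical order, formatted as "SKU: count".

Step 1: reserve R1 A 9 -> on_hand[A=43 B=53] avail[A=34 B=53] open={R1}
Step 2: commit R1 -> on_hand[A=34 B=53] avail[A=34 B=53] open={}
Step 3: reserve R2 B 5 -> on_hand[A=34 B=53] avail[A=34 B=48] open={R2}
Step 4: cancel R2 -> on_hand[A=34 B=53] avail[A=34 B=53] open={}
Step 5: reserve R3 B 2 -> on_hand[A=34 B=53] avail[A=34 B=51] open={R3}
Step 6: reserve R4 B 5 -> on_hand[A=34 B=53] avail[A=34 B=46] open={R3,R4}
Step 7: commit R3 -> on_hand[A=34 B=51] avail[A=34 B=46] open={R4}
Step 8: commit R4 -> on_hand[A=34 B=46] avail[A=34 B=46] open={}
Step 9: reserve R5 A 1 -> on_hand[A=34 B=46] avail[A=33 B=46] open={R5}
Step 10: commit R5 -> on_hand[A=33 B=46] avail[A=33 B=46] open={}
Step 11: reserve R6 A 7 -> on_hand[A=33 B=46] avail[A=26 B=46] open={R6}
Step 12: commit R6 -> on_hand[A=26 B=46] avail[A=26 B=46] open={}
Step 13: reserve R7 A 2 -> on_hand[A=26 B=46] avail[A=24 B=46] open={R7}
Step 14: commit R7 -> on_hand[A=24 B=46] avail[A=24 B=46] open={}
Step 15: reserve R8 B 2 -> on_hand[A=24 B=46] avail[A=24 B=44] open={R8}
Step 16: reserve R9 B 7 -> on_hand[A=24 B=46] avail[A=24 B=37] open={R8,R9}
Step 17: commit R8 -> on_hand[A=24 B=44] avail[A=24 B=37] open={R9}
Step 18: cancel R9 -> on_hand[A=24 B=44] avail[A=24 B=44] open={}
Step 19: reserve R10 B 4 -> on_hand[A=24 B=44] avail[A=24 B=40] open={R10}
Step 20: commit R10 -> on_hand[A=24 B=40] avail[A=24 B=40] open={}

Answer: A: 24
B: 40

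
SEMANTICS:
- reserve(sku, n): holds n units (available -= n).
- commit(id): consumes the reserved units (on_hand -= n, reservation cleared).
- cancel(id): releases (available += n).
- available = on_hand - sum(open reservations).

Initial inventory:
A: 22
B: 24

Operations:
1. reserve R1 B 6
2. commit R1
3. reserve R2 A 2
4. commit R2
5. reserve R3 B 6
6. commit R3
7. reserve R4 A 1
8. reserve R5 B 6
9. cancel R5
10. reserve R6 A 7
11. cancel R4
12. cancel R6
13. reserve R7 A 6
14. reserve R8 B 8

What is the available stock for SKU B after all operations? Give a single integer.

Step 1: reserve R1 B 6 -> on_hand[A=22 B=24] avail[A=22 B=18] open={R1}
Step 2: commit R1 -> on_hand[A=22 B=18] avail[A=22 B=18] open={}
Step 3: reserve R2 A 2 -> on_hand[A=22 B=18] avail[A=20 B=18] open={R2}
Step 4: commit R2 -> on_hand[A=20 B=18] avail[A=20 B=18] open={}
Step 5: reserve R3 B 6 -> on_hand[A=20 B=18] avail[A=20 B=12] open={R3}
Step 6: commit R3 -> on_hand[A=20 B=12] avail[A=20 B=12] open={}
Step 7: reserve R4 A 1 -> on_hand[A=20 B=12] avail[A=19 B=12] open={R4}
Step 8: reserve R5 B 6 -> on_hand[A=20 B=12] avail[A=19 B=6] open={R4,R5}
Step 9: cancel R5 -> on_hand[A=20 B=12] avail[A=19 B=12] open={R4}
Step 10: reserve R6 A 7 -> on_hand[A=20 B=12] avail[A=12 B=12] open={R4,R6}
Step 11: cancel R4 -> on_hand[A=20 B=12] avail[A=13 B=12] open={R6}
Step 12: cancel R6 -> on_hand[A=20 B=12] avail[A=20 B=12] open={}
Step 13: reserve R7 A 6 -> on_hand[A=20 B=12] avail[A=14 B=12] open={R7}
Step 14: reserve R8 B 8 -> on_hand[A=20 B=12] avail[A=14 B=4] open={R7,R8}
Final available[B] = 4

Answer: 4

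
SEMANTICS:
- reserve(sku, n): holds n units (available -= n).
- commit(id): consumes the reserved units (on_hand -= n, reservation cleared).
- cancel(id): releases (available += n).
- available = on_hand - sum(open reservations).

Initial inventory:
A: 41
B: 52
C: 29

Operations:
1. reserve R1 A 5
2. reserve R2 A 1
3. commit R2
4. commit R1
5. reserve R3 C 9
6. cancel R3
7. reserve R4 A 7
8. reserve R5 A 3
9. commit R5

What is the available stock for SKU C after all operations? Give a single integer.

Answer: 29

Derivation:
Step 1: reserve R1 A 5 -> on_hand[A=41 B=52 C=29] avail[A=36 B=52 C=29] open={R1}
Step 2: reserve R2 A 1 -> on_hand[A=41 B=52 C=29] avail[A=35 B=52 C=29] open={R1,R2}
Step 3: commit R2 -> on_hand[A=40 B=52 C=29] avail[A=35 B=52 C=29] open={R1}
Step 4: commit R1 -> on_hand[A=35 B=52 C=29] avail[A=35 B=52 C=29] open={}
Step 5: reserve R3 C 9 -> on_hand[A=35 B=52 C=29] avail[A=35 B=52 C=20] open={R3}
Step 6: cancel R3 -> on_hand[A=35 B=52 C=29] avail[A=35 B=52 C=29] open={}
Step 7: reserve R4 A 7 -> on_hand[A=35 B=52 C=29] avail[A=28 B=52 C=29] open={R4}
Step 8: reserve R5 A 3 -> on_hand[A=35 B=52 C=29] avail[A=25 B=52 C=29] open={R4,R5}
Step 9: commit R5 -> on_hand[A=32 B=52 C=29] avail[A=25 B=52 C=29] open={R4}
Final available[C] = 29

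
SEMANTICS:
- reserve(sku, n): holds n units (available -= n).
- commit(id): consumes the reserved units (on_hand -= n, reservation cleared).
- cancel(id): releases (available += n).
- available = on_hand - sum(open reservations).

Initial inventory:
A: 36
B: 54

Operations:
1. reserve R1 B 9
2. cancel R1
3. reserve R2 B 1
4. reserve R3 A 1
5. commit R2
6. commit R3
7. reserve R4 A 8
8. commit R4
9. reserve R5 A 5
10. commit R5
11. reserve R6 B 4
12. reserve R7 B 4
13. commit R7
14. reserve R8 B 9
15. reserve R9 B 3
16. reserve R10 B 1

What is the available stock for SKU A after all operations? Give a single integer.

Answer: 22

Derivation:
Step 1: reserve R1 B 9 -> on_hand[A=36 B=54] avail[A=36 B=45] open={R1}
Step 2: cancel R1 -> on_hand[A=36 B=54] avail[A=36 B=54] open={}
Step 3: reserve R2 B 1 -> on_hand[A=36 B=54] avail[A=36 B=53] open={R2}
Step 4: reserve R3 A 1 -> on_hand[A=36 B=54] avail[A=35 B=53] open={R2,R3}
Step 5: commit R2 -> on_hand[A=36 B=53] avail[A=35 B=53] open={R3}
Step 6: commit R3 -> on_hand[A=35 B=53] avail[A=35 B=53] open={}
Step 7: reserve R4 A 8 -> on_hand[A=35 B=53] avail[A=27 B=53] open={R4}
Step 8: commit R4 -> on_hand[A=27 B=53] avail[A=27 B=53] open={}
Step 9: reserve R5 A 5 -> on_hand[A=27 B=53] avail[A=22 B=53] open={R5}
Step 10: commit R5 -> on_hand[A=22 B=53] avail[A=22 B=53] open={}
Step 11: reserve R6 B 4 -> on_hand[A=22 B=53] avail[A=22 B=49] open={R6}
Step 12: reserve R7 B 4 -> on_hand[A=22 B=53] avail[A=22 B=45] open={R6,R7}
Step 13: commit R7 -> on_hand[A=22 B=49] avail[A=22 B=45] open={R6}
Step 14: reserve R8 B 9 -> on_hand[A=22 B=49] avail[A=22 B=36] open={R6,R8}
Step 15: reserve R9 B 3 -> on_hand[A=22 B=49] avail[A=22 B=33] open={R6,R8,R9}
Step 16: reserve R10 B 1 -> on_hand[A=22 B=49] avail[A=22 B=32] open={R10,R6,R8,R9}
Final available[A] = 22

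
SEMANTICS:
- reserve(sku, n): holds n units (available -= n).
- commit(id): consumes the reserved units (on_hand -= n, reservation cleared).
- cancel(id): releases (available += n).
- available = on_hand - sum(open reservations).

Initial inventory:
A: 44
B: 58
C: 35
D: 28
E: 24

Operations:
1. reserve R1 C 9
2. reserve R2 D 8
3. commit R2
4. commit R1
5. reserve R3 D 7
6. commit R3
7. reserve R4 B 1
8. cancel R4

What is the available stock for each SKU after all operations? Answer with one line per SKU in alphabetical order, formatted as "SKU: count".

Answer: A: 44
B: 58
C: 26
D: 13
E: 24

Derivation:
Step 1: reserve R1 C 9 -> on_hand[A=44 B=58 C=35 D=28 E=24] avail[A=44 B=58 C=26 D=28 E=24] open={R1}
Step 2: reserve R2 D 8 -> on_hand[A=44 B=58 C=35 D=28 E=24] avail[A=44 B=58 C=26 D=20 E=24] open={R1,R2}
Step 3: commit R2 -> on_hand[A=44 B=58 C=35 D=20 E=24] avail[A=44 B=58 C=26 D=20 E=24] open={R1}
Step 4: commit R1 -> on_hand[A=44 B=58 C=26 D=20 E=24] avail[A=44 B=58 C=26 D=20 E=24] open={}
Step 5: reserve R3 D 7 -> on_hand[A=44 B=58 C=26 D=20 E=24] avail[A=44 B=58 C=26 D=13 E=24] open={R3}
Step 6: commit R3 -> on_hand[A=44 B=58 C=26 D=13 E=24] avail[A=44 B=58 C=26 D=13 E=24] open={}
Step 7: reserve R4 B 1 -> on_hand[A=44 B=58 C=26 D=13 E=24] avail[A=44 B=57 C=26 D=13 E=24] open={R4}
Step 8: cancel R4 -> on_hand[A=44 B=58 C=26 D=13 E=24] avail[A=44 B=58 C=26 D=13 E=24] open={}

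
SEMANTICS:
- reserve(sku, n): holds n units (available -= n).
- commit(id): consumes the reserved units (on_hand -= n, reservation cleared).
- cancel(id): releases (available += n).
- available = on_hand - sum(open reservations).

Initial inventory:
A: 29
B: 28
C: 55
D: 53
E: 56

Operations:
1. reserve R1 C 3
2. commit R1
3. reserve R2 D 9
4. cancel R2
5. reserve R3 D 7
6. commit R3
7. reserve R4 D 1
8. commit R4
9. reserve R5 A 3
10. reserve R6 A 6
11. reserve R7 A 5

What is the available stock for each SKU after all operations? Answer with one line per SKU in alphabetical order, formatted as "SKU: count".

Step 1: reserve R1 C 3 -> on_hand[A=29 B=28 C=55 D=53 E=56] avail[A=29 B=28 C=52 D=53 E=56] open={R1}
Step 2: commit R1 -> on_hand[A=29 B=28 C=52 D=53 E=56] avail[A=29 B=28 C=52 D=53 E=56] open={}
Step 3: reserve R2 D 9 -> on_hand[A=29 B=28 C=52 D=53 E=56] avail[A=29 B=28 C=52 D=44 E=56] open={R2}
Step 4: cancel R2 -> on_hand[A=29 B=28 C=52 D=53 E=56] avail[A=29 B=28 C=52 D=53 E=56] open={}
Step 5: reserve R3 D 7 -> on_hand[A=29 B=28 C=52 D=53 E=56] avail[A=29 B=28 C=52 D=46 E=56] open={R3}
Step 6: commit R3 -> on_hand[A=29 B=28 C=52 D=46 E=56] avail[A=29 B=28 C=52 D=46 E=56] open={}
Step 7: reserve R4 D 1 -> on_hand[A=29 B=28 C=52 D=46 E=56] avail[A=29 B=28 C=52 D=45 E=56] open={R4}
Step 8: commit R4 -> on_hand[A=29 B=28 C=52 D=45 E=56] avail[A=29 B=28 C=52 D=45 E=56] open={}
Step 9: reserve R5 A 3 -> on_hand[A=29 B=28 C=52 D=45 E=56] avail[A=26 B=28 C=52 D=45 E=56] open={R5}
Step 10: reserve R6 A 6 -> on_hand[A=29 B=28 C=52 D=45 E=56] avail[A=20 B=28 C=52 D=45 E=56] open={R5,R6}
Step 11: reserve R7 A 5 -> on_hand[A=29 B=28 C=52 D=45 E=56] avail[A=15 B=28 C=52 D=45 E=56] open={R5,R6,R7}

Answer: A: 15
B: 28
C: 52
D: 45
E: 56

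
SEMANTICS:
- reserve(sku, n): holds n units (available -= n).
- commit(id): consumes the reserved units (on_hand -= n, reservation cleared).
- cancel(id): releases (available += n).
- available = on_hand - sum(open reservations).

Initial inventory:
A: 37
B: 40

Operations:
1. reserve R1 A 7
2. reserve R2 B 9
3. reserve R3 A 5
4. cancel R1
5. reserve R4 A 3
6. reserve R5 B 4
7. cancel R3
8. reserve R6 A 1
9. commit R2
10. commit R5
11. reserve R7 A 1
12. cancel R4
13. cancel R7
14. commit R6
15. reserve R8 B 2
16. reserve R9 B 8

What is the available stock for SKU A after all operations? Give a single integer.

Step 1: reserve R1 A 7 -> on_hand[A=37 B=40] avail[A=30 B=40] open={R1}
Step 2: reserve R2 B 9 -> on_hand[A=37 B=40] avail[A=30 B=31] open={R1,R2}
Step 3: reserve R3 A 5 -> on_hand[A=37 B=40] avail[A=25 B=31] open={R1,R2,R3}
Step 4: cancel R1 -> on_hand[A=37 B=40] avail[A=32 B=31] open={R2,R3}
Step 5: reserve R4 A 3 -> on_hand[A=37 B=40] avail[A=29 B=31] open={R2,R3,R4}
Step 6: reserve R5 B 4 -> on_hand[A=37 B=40] avail[A=29 B=27] open={R2,R3,R4,R5}
Step 7: cancel R3 -> on_hand[A=37 B=40] avail[A=34 B=27] open={R2,R4,R5}
Step 8: reserve R6 A 1 -> on_hand[A=37 B=40] avail[A=33 B=27] open={R2,R4,R5,R6}
Step 9: commit R2 -> on_hand[A=37 B=31] avail[A=33 B=27] open={R4,R5,R6}
Step 10: commit R5 -> on_hand[A=37 B=27] avail[A=33 B=27] open={R4,R6}
Step 11: reserve R7 A 1 -> on_hand[A=37 B=27] avail[A=32 B=27] open={R4,R6,R7}
Step 12: cancel R4 -> on_hand[A=37 B=27] avail[A=35 B=27] open={R6,R7}
Step 13: cancel R7 -> on_hand[A=37 B=27] avail[A=36 B=27] open={R6}
Step 14: commit R6 -> on_hand[A=36 B=27] avail[A=36 B=27] open={}
Step 15: reserve R8 B 2 -> on_hand[A=36 B=27] avail[A=36 B=25] open={R8}
Step 16: reserve R9 B 8 -> on_hand[A=36 B=27] avail[A=36 B=17] open={R8,R9}
Final available[A] = 36

Answer: 36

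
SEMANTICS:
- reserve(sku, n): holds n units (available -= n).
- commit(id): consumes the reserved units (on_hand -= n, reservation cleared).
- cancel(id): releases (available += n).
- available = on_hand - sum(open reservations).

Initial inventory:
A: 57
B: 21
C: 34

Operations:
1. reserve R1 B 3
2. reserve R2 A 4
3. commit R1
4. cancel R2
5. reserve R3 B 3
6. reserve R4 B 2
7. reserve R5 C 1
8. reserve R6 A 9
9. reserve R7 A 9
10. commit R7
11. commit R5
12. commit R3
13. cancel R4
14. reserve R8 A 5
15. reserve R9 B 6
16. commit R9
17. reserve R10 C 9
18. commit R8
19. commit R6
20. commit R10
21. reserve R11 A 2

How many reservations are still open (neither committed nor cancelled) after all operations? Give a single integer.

Answer: 1

Derivation:
Step 1: reserve R1 B 3 -> on_hand[A=57 B=21 C=34] avail[A=57 B=18 C=34] open={R1}
Step 2: reserve R2 A 4 -> on_hand[A=57 B=21 C=34] avail[A=53 B=18 C=34] open={R1,R2}
Step 3: commit R1 -> on_hand[A=57 B=18 C=34] avail[A=53 B=18 C=34] open={R2}
Step 4: cancel R2 -> on_hand[A=57 B=18 C=34] avail[A=57 B=18 C=34] open={}
Step 5: reserve R3 B 3 -> on_hand[A=57 B=18 C=34] avail[A=57 B=15 C=34] open={R3}
Step 6: reserve R4 B 2 -> on_hand[A=57 B=18 C=34] avail[A=57 B=13 C=34] open={R3,R4}
Step 7: reserve R5 C 1 -> on_hand[A=57 B=18 C=34] avail[A=57 B=13 C=33] open={R3,R4,R5}
Step 8: reserve R6 A 9 -> on_hand[A=57 B=18 C=34] avail[A=48 B=13 C=33] open={R3,R4,R5,R6}
Step 9: reserve R7 A 9 -> on_hand[A=57 B=18 C=34] avail[A=39 B=13 C=33] open={R3,R4,R5,R6,R7}
Step 10: commit R7 -> on_hand[A=48 B=18 C=34] avail[A=39 B=13 C=33] open={R3,R4,R5,R6}
Step 11: commit R5 -> on_hand[A=48 B=18 C=33] avail[A=39 B=13 C=33] open={R3,R4,R6}
Step 12: commit R3 -> on_hand[A=48 B=15 C=33] avail[A=39 B=13 C=33] open={R4,R6}
Step 13: cancel R4 -> on_hand[A=48 B=15 C=33] avail[A=39 B=15 C=33] open={R6}
Step 14: reserve R8 A 5 -> on_hand[A=48 B=15 C=33] avail[A=34 B=15 C=33] open={R6,R8}
Step 15: reserve R9 B 6 -> on_hand[A=48 B=15 C=33] avail[A=34 B=9 C=33] open={R6,R8,R9}
Step 16: commit R9 -> on_hand[A=48 B=9 C=33] avail[A=34 B=9 C=33] open={R6,R8}
Step 17: reserve R10 C 9 -> on_hand[A=48 B=9 C=33] avail[A=34 B=9 C=24] open={R10,R6,R8}
Step 18: commit R8 -> on_hand[A=43 B=9 C=33] avail[A=34 B=9 C=24] open={R10,R6}
Step 19: commit R6 -> on_hand[A=34 B=9 C=33] avail[A=34 B=9 C=24] open={R10}
Step 20: commit R10 -> on_hand[A=34 B=9 C=24] avail[A=34 B=9 C=24] open={}
Step 21: reserve R11 A 2 -> on_hand[A=34 B=9 C=24] avail[A=32 B=9 C=24] open={R11}
Open reservations: ['R11'] -> 1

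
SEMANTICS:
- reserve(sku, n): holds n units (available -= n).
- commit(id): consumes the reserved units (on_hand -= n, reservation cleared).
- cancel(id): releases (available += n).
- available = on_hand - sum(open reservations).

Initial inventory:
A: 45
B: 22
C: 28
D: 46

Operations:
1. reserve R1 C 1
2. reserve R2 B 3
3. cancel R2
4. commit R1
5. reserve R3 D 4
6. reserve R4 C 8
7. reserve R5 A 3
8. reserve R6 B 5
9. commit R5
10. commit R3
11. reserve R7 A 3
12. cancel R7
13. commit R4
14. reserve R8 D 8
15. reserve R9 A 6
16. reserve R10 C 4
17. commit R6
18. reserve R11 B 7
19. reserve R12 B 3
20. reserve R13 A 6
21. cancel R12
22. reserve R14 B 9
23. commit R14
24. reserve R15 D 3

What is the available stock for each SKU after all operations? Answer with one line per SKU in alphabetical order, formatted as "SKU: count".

Step 1: reserve R1 C 1 -> on_hand[A=45 B=22 C=28 D=46] avail[A=45 B=22 C=27 D=46] open={R1}
Step 2: reserve R2 B 3 -> on_hand[A=45 B=22 C=28 D=46] avail[A=45 B=19 C=27 D=46] open={R1,R2}
Step 3: cancel R2 -> on_hand[A=45 B=22 C=28 D=46] avail[A=45 B=22 C=27 D=46] open={R1}
Step 4: commit R1 -> on_hand[A=45 B=22 C=27 D=46] avail[A=45 B=22 C=27 D=46] open={}
Step 5: reserve R3 D 4 -> on_hand[A=45 B=22 C=27 D=46] avail[A=45 B=22 C=27 D=42] open={R3}
Step 6: reserve R4 C 8 -> on_hand[A=45 B=22 C=27 D=46] avail[A=45 B=22 C=19 D=42] open={R3,R4}
Step 7: reserve R5 A 3 -> on_hand[A=45 B=22 C=27 D=46] avail[A=42 B=22 C=19 D=42] open={R3,R4,R5}
Step 8: reserve R6 B 5 -> on_hand[A=45 B=22 C=27 D=46] avail[A=42 B=17 C=19 D=42] open={R3,R4,R5,R6}
Step 9: commit R5 -> on_hand[A=42 B=22 C=27 D=46] avail[A=42 B=17 C=19 D=42] open={R3,R4,R6}
Step 10: commit R3 -> on_hand[A=42 B=22 C=27 D=42] avail[A=42 B=17 C=19 D=42] open={R4,R6}
Step 11: reserve R7 A 3 -> on_hand[A=42 B=22 C=27 D=42] avail[A=39 B=17 C=19 D=42] open={R4,R6,R7}
Step 12: cancel R7 -> on_hand[A=42 B=22 C=27 D=42] avail[A=42 B=17 C=19 D=42] open={R4,R6}
Step 13: commit R4 -> on_hand[A=42 B=22 C=19 D=42] avail[A=42 B=17 C=19 D=42] open={R6}
Step 14: reserve R8 D 8 -> on_hand[A=42 B=22 C=19 D=42] avail[A=42 B=17 C=19 D=34] open={R6,R8}
Step 15: reserve R9 A 6 -> on_hand[A=42 B=22 C=19 D=42] avail[A=36 B=17 C=19 D=34] open={R6,R8,R9}
Step 16: reserve R10 C 4 -> on_hand[A=42 B=22 C=19 D=42] avail[A=36 B=17 C=15 D=34] open={R10,R6,R8,R9}
Step 17: commit R6 -> on_hand[A=42 B=17 C=19 D=42] avail[A=36 B=17 C=15 D=34] open={R10,R8,R9}
Step 18: reserve R11 B 7 -> on_hand[A=42 B=17 C=19 D=42] avail[A=36 B=10 C=15 D=34] open={R10,R11,R8,R9}
Step 19: reserve R12 B 3 -> on_hand[A=42 B=17 C=19 D=42] avail[A=36 B=7 C=15 D=34] open={R10,R11,R12,R8,R9}
Step 20: reserve R13 A 6 -> on_hand[A=42 B=17 C=19 D=42] avail[A=30 B=7 C=15 D=34] open={R10,R11,R12,R13,R8,R9}
Step 21: cancel R12 -> on_hand[A=42 B=17 C=19 D=42] avail[A=30 B=10 C=15 D=34] open={R10,R11,R13,R8,R9}
Step 22: reserve R14 B 9 -> on_hand[A=42 B=17 C=19 D=42] avail[A=30 B=1 C=15 D=34] open={R10,R11,R13,R14,R8,R9}
Step 23: commit R14 -> on_hand[A=42 B=8 C=19 D=42] avail[A=30 B=1 C=15 D=34] open={R10,R11,R13,R8,R9}
Step 24: reserve R15 D 3 -> on_hand[A=42 B=8 C=19 D=42] avail[A=30 B=1 C=15 D=31] open={R10,R11,R13,R15,R8,R9}

Answer: A: 30
B: 1
C: 15
D: 31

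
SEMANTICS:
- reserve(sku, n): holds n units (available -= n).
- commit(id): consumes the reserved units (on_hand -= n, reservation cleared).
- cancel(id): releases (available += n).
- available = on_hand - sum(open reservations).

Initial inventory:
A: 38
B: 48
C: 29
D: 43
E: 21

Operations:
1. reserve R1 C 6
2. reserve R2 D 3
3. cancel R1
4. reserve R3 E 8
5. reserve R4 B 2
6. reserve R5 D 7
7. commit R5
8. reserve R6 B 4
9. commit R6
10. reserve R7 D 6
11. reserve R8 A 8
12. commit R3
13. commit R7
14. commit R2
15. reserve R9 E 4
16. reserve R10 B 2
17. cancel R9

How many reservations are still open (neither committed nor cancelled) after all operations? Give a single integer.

Answer: 3

Derivation:
Step 1: reserve R1 C 6 -> on_hand[A=38 B=48 C=29 D=43 E=21] avail[A=38 B=48 C=23 D=43 E=21] open={R1}
Step 2: reserve R2 D 3 -> on_hand[A=38 B=48 C=29 D=43 E=21] avail[A=38 B=48 C=23 D=40 E=21] open={R1,R2}
Step 3: cancel R1 -> on_hand[A=38 B=48 C=29 D=43 E=21] avail[A=38 B=48 C=29 D=40 E=21] open={R2}
Step 4: reserve R3 E 8 -> on_hand[A=38 B=48 C=29 D=43 E=21] avail[A=38 B=48 C=29 D=40 E=13] open={R2,R3}
Step 5: reserve R4 B 2 -> on_hand[A=38 B=48 C=29 D=43 E=21] avail[A=38 B=46 C=29 D=40 E=13] open={R2,R3,R4}
Step 6: reserve R5 D 7 -> on_hand[A=38 B=48 C=29 D=43 E=21] avail[A=38 B=46 C=29 D=33 E=13] open={R2,R3,R4,R5}
Step 7: commit R5 -> on_hand[A=38 B=48 C=29 D=36 E=21] avail[A=38 B=46 C=29 D=33 E=13] open={R2,R3,R4}
Step 8: reserve R6 B 4 -> on_hand[A=38 B=48 C=29 D=36 E=21] avail[A=38 B=42 C=29 D=33 E=13] open={R2,R3,R4,R6}
Step 9: commit R6 -> on_hand[A=38 B=44 C=29 D=36 E=21] avail[A=38 B=42 C=29 D=33 E=13] open={R2,R3,R4}
Step 10: reserve R7 D 6 -> on_hand[A=38 B=44 C=29 D=36 E=21] avail[A=38 B=42 C=29 D=27 E=13] open={R2,R3,R4,R7}
Step 11: reserve R8 A 8 -> on_hand[A=38 B=44 C=29 D=36 E=21] avail[A=30 B=42 C=29 D=27 E=13] open={R2,R3,R4,R7,R8}
Step 12: commit R3 -> on_hand[A=38 B=44 C=29 D=36 E=13] avail[A=30 B=42 C=29 D=27 E=13] open={R2,R4,R7,R8}
Step 13: commit R7 -> on_hand[A=38 B=44 C=29 D=30 E=13] avail[A=30 B=42 C=29 D=27 E=13] open={R2,R4,R8}
Step 14: commit R2 -> on_hand[A=38 B=44 C=29 D=27 E=13] avail[A=30 B=42 C=29 D=27 E=13] open={R4,R8}
Step 15: reserve R9 E 4 -> on_hand[A=38 B=44 C=29 D=27 E=13] avail[A=30 B=42 C=29 D=27 E=9] open={R4,R8,R9}
Step 16: reserve R10 B 2 -> on_hand[A=38 B=44 C=29 D=27 E=13] avail[A=30 B=40 C=29 D=27 E=9] open={R10,R4,R8,R9}
Step 17: cancel R9 -> on_hand[A=38 B=44 C=29 D=27 E=13] avail[A=30 B=40 C=29 D=27 E=13] open={R10,R4,R8}
Open reservations: ['R10', 'R4', 'R8'] -> 3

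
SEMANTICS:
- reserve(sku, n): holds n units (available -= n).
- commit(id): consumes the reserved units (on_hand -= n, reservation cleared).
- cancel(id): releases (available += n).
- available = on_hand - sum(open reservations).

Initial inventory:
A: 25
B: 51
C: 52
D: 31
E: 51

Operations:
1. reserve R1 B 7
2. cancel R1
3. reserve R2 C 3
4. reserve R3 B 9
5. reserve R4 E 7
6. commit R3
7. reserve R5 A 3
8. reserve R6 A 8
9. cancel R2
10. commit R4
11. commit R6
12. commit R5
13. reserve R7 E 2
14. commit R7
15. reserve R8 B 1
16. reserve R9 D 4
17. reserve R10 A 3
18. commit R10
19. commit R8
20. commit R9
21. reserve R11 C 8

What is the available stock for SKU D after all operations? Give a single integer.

Step 1: reserve R1 B 7 -> on_hand[A=25 B=51 C=52 D=31 E=51] avail[A=25 B=44 C=52 D=31 E=51] open={R1}
Step 2: cancel R1 -> on_hand[A=25 B=51 C=52 D=31 E=51] avail[A=25 B=51 C=52 D=31 E=51] open={}
Step 3: reserve R2 C 3 -> on_hand[A=25 B=51 C=52 D=31 E=51] avail[A=25 B=51 C=49 D=31 E=51] open={R2}
Step 4: reserve R3 B 9 -> on_hand[A=25 B=51 C=52 D=31 E=51] avail[A=25 B=42 C=49 D=31 E=51] open={R2,R3}
Step 5: reserve R4 E 7 -> on_hand[A=25 B=51 C=52 D=31 E=51] avail[A=25 B=42 C=49 D=31 E=44] open={R2,R3,R4}
Step 6: commit R3 -> on_hand[A=25 B=42 C=52 D=31 E=51] avail[A=25 B=42 C=49 D=31 E=44] open={R2,R4}
Step 7: reserve R5 A 3 -> on_hand[A=25 B=42 C=52 D=31 E=51] avail[A=22 B=42 C=49 D=31 E=44] open={R2,R4,R5}
Step 8: reserve R6 A 8 -> on_hand[A=25 B=42 C=52 D=31 E=51] avail[A=14 B=42 C=49 D=31 E=44] open={R2,R4,R5,R6}
Step 9: cancel R2 -> on_hand[A=25 B=42 C=52 D=31 E=51] avail[A=14 B=42 C=52 D=31 E=44] open={R4,R5,R6}
Step 10: commit R4 -> on_hand[A=25 B=42 C=52 D=31 E=44] avail[A=14 B=42 C=52 D=31 E=44] open={R5,R6}
Step 11: commit R6 -> on_hand[A=17 B=42 C=52 D=31 E=44] avail[A=14 B=42 C=52 D=31 E=44] open={R5}
Step 12: commit R5 -> on_hand[A=14 B=42 C=52 D=31 E=44] avail[A=14 B=42 C=52 D=31 E=44] open={}
Step 13: reserve R7 E 2 -> on_hand[A=14 B=42 C=52 D=31 E=44] avail[A=14 B=42 C=52 D=31 E=42] open={R7}
Step 14: commit R7 -> on_hand[A=14 B=42 C=52 D=31 E=42] avail[A=14 B=42 C=52 D=31 E=42] open={}
Step 15: reserve R8 B 1 -> on_hand[A=14 B=42 C=52 D=31 E=42] avail[A=14 B=41 C=52 D=31 E=42] open={R8}
Step 16: reserve R9 D 4 -> on_hand[A=14 B=42 C=52 D=31 E=42] avail[A=14 B=41 C=52 D=27 E=42] open={R8,R9}
Step 17: reserve R10 A 3 -> on_hand[A=14 B=42 C=52 D=31 E=42] avail[A=11 B=41 C=52 D=27 E=42] open={R10,R8,R9}
Step 18: commit R10 -> on_hand[A=11 B=42 C=52 D=31 E=42] avail[A=11 B=41 C=52 D=27 E=42] open={R8,R9}
Step 19: commit R8 -> on_hand[A=11 B=41 C=52 D=31 E=42] avail[A=11 B=41 C=52 D=27 E=42] open={R9}
Step 20: commit R9 -> on_hand[A=11 B=41 C=52 D=27 E=42] avail[A=11 B=41 C=52 D=27 E=42] open={}
Step 21: reserve R11 C 8 -> on_hand[A=11 B=41 C=52 D=27 E=42] avail[A=11 B=41 C=44 D=27 E=42] open={R11}
Final available[D] = 27

Answer: 27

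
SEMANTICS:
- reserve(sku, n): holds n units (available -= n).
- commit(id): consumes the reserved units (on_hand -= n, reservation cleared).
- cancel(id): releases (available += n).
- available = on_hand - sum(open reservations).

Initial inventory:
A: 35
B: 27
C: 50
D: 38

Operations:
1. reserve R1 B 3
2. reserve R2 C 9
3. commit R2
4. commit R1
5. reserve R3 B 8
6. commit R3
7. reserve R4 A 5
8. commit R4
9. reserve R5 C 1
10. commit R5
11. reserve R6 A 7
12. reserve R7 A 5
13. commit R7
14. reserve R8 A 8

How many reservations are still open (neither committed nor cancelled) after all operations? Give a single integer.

Step 1: reserve R1 B 3 -> on_hand[A=35 B=27 C=50 D=38] avail[A=35 B=24 C=50 D=38] open={R1}
Step 2: reserve R2 C 9 -> on_hand[A=35 B=27 C=50 D=38] avail[A=35 B=24 C=41 D=38] open={R1,R2}
Step 3: commit R2 -> on_hand[A=35 B=27 C=41 D=38] avail[A=35 B=24 C=41 D=38] open={R1}
Step 4: commit R1 -> on_hand[A=35 B=24 C=41 D=38] avail[A=35 B=24 C=41 D=38] open={}
Step 5: reserve R3 B 8 -> on_hand[A=35 B=24 C=41 D=38] avail[A=35 B=16 C=41 D=38] open={R3}
Step 6: commit R3 -> on_hand[A=35 B=16 C=41 D=38] avail[A=35 B=16 C=41 D=38] open={}
Step 7: reserve R4 A 5 -> on_hand[A=35 B=16 C=41 D=38] avail[A=30 B=16 C=41 D=38] open={R4}
Step 8: commit R4 -> on_hand[A=30 B=16 C=41 D=38] avail[A=30 B=16 C=41 D=38] open={}
Step 9: reserve R5 C 1 -> on_hand[A=30 B=16 C=41 D=38] avail[A=30 B=16 C=40 D=38] open={R5}
Step 10: commit R5 -> on_hand[A=30 B=16 C=40 D=38] avail[A=30 B=16 C=40 D=38] open={}
Step 11: reserve R6 A 7 -> on_hand[A=30 B=16 C=40 D=38] avail[A=23 B=16 C=40 D=38] open={R6}
Step 12: reserve R7 A 5 -> on_hand[A=30 B=16 C=40 D=38] avail[A=18 B=16 C=40 D=38] open={R6,R7}
Step 13: commit R7 -> on_hand[A=25 B=16 C=40 D=38] avail[A=18 B=16 C=40 D=38] open={R6}
Step 14: reserve R8 A 8 -> on_hand[A=25 B=16 C=40 D=38] avail[A=10 B=16 C=40 D=38] open={R6,R8}
Open reservations: ['R6', 'R8'] -> 2

Answer: 2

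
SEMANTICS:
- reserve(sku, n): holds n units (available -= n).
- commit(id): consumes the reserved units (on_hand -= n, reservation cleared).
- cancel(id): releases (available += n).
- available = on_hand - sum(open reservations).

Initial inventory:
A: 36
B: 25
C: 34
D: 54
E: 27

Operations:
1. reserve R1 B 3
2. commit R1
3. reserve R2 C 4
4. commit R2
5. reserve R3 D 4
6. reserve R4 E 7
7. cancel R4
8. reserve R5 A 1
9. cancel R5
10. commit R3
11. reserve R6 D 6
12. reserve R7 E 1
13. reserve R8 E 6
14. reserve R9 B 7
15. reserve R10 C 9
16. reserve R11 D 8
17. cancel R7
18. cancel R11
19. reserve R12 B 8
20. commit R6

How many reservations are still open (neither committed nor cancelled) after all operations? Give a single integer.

Answer: 4

Derivation:
Step 1: reserve R1 B 3 -> on_hand[A=36 B=25 C=34 D=54 E=27] avail[A=36 B=22 C=34 D=54 E=27] open={R1}
Step 2: commit R1 -> on_hand[A=36 B=22 C=34 D=54 E=27] avail[A=36 B=22 C=34 D=54 E=27] open={}
Step 3: reserve R2 C 4 -> on_hand[A=36 B=22 C=34 D=54 E=27] avail[A=36 B=22 C=30 D=54 E=27] open={R2}
Step 4: commit R2 -> on_hand[A=36 B=22 C=30 D=54 E=27] avail[A=36 B=22 C=30 D=54 E=27] open={}
Step 5: reserve R3 D 4 -> on_hand[A=36 B=22 C=30 D=54 E=27] avail[A=36 B=22 C=30 D=50 E=27] open={R3}
Step 6: reserve R4 E 7 -> on_hand[A=36 B=22 C=30 D=54 E=27] avail[A=36 B=22 C=30 D=50 E=20] open={R3,R4}
Step 7: cancel R4 -> on_hand[A=36 B=22 C=30 D=54 E=27] avail[A=36 B=22 C=30 D=50 E=27] open={R3}
Step 8: reserve R5 A 1 -> on_hand[A=36 B=22 C=30 D=54 E=27] avail[A=35 B=22 C=30 D=50 E=27] open={R3,R5}
Step 9: cancel R5 -> on_hand[A=36 B=22 C=30 D=54 E=27] avail[A=36 B=22 C=30 D=50 E=27] open={R3}
Step 10: commit R3 -> on_hand[A=36 B=22 C=30 D=50 E=27] avail[A=36 B=22 C=30 D=50 E=27] open={}
Step 11: reserve R6 D 6 -> on_hand[A=36 B=22 C=30 D=50 E=27] avail[A=36 B=22 C=30 D=44 E=27] open={R6}
Step 12: reserve R7 E 1 -> on_hand[A=36 B=22 C=30 D=50 E=27] avail[A=36 B=22 C=30 D=44 E=26] open={R6,R7}
Step 13: reserve R8 E 6 -> on_hand[A=36 B=22 C=30 D=50 E=27] avail[A=36 B=22 C=30 D=44 E=20] open={R6,R7,R8}
Step 14: reserve R9 B 7 -> on_hand[A=36 B=22 C=30 D=50 E=27] avail[A=36 B=15 C=30 D=44 E=20] open={R6,R7,R8,R9}
Step 15: reserve R10 C 9 -> on_hand[A=36 B=22 C=30 D=50 E=27] avail[A=36 B=15 C=21 D=44 E=20] open={R10,R6,R7,R8,R9}
Step 16: reserve R11 D 8 -> on_hand[A=36 B=22 C=30 D=50 E=27] avail[A=36 B=15 C=21 D=36 E=20] open={R10,R11,R6,R7,R8,R9}
Step 17: cancel R7 -> on_hand[A=36 B=22 C=30 D=50 E=27] avail[A=36 B=15 C=21 D=36 E=21] open={R10,R11,R6,R8,R9}
Step 18: cancel R11 -> on_hand[A=36 B=22 C=30 D=50 E=27] avail[A=36 B=15 C=21 D=44 E=21] open={R10,R6,R8,R9}
Step 19: reserve R12 B 8 -> on_hand[A=36 B=22 C=30 D=50 E=27] avail[A=36 B=7 C=21 D=44 E=21] open={R10,R12,R6,R8,R9}
Step 20: commit R6 -> on_hand[A=36 B=22 C=30 D=44 E=27] avail[A=36 B=7 C=21 D=44 E=21] open={R10,R12,R8,R9}
Open reservations: ['R10', 'R12', 'R8', 'R9'] -> 4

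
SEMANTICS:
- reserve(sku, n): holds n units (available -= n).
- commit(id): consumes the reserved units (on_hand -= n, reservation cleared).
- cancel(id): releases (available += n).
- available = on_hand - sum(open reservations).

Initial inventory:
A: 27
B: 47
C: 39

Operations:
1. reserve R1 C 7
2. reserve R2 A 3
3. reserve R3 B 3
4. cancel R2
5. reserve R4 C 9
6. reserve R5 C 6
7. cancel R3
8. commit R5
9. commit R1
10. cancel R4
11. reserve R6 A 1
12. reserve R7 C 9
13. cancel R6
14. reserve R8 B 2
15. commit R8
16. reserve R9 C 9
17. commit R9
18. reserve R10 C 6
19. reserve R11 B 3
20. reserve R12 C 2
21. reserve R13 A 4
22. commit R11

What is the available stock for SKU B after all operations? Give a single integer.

Answer: 42

Derivation:
Step 1: reserve R1 C 7 -> on_hand[A=27 B=47 C=39] avail[A=27 B=47 C=32] open={R1}
Step 2: reserve R2 A 3 -> on_hand[A=27 B=47 C=39] avail[A=24 B=47 C=32] open={R1,R2}
Step 3: reserve R3 B 3 -> on_hand[A=27 B=47 C=39] avail[A=24 B=44 C=32] open={R1,R2,R3}
Step 4: cancel R2 -> on_hand[A=27 B=47 C=39] avail[A=27 B=44 C=32] open={R1,R3}
Step 5: reserve R4 C 9 -> on_hand[A=27 B=47 C=39] avail[A=27 B=44 C=23] open={R1,R3,R4}
Step 6: reserve R5 C 6 -> on_hand[A=27 B=47 C=39] avail[A=27 B=44 C=17] open={R1,R3,R4,R5}
Step 7: cancel R3 -> on_hand[A=27 B=47 C=39] avail[A=27 B=47 C=17] open={R1,R4,R5}
Step 8: commit R5 -> on_hand[A=27 B=47 C=33] avail[A=27 B=47 C=17] open={R1,R4}
Step 9: commit R1 -> on_hand[A=27 B=47 C=26] avail[A=27 B=47 C=17] open={R4}
Step 10: cancel R4 -> on_hand[A=27 B=47 C=26] avail[A=27 B=47 C=26] open={}
Step 11: reserve R6 A 1 -> on_hand[A=27 B=47 C=26] avail[A=26 B=47 C=26] open={R6}
Step 12: reserve R7 C 9 -> on_hand[A=27 B=47 C=26] avail[A=26 B=47 C=17] open={R6,R7}
Step 13: cancel R6 -> on_hand[A=27 B=47 C=26] avail[A=27 B=47 C=17] open={R7}
Step 14: reserve R8 B 2 -> on_hand[A=27 B=47 C=26] avail[A=27 B=45 C=17] open={R7,R8}
Step 15: commit R8 -> on_hand[A=27 B=45 C=26] avail[A=27 B=45 C=17] open={R7}
Step 16: reserve R9 C 9 -> on_hand[A=27 B=45 C=26] avail[A=27 B=45 C=8] open={R7,R9}
Step 17: commit R9 -> on_hand[A=27 B=45 C=17] avail[A=27 B=45 C=8] open={R7}
Step 18: reserve R10 C 6 -> on_hand[A=27 B=45 C=17] avail[A=27 B=45 C=2] open={R10,R7}
Step 19: reserve R11 B 3 -> on_hand[A=27 B=45 C=17] avail[A=27 B=42 C=2] open={R10,R11,R7}
Step 20: reserve R12 C 2 -> on_hand[A=27 B=45 C=17] avail[A=27 B=42 C=0] open={R10,R11,R12,R7}
Step 21: reserve R13 A 4 -> on_hand[A=27 B=45 C=17] avail[A=23 B=42 C=0] open={R10,R11,R12,R13,R7}
Step 22: commit R11 -> on_hand[A=27 B=42 C=17] avail[A=23 B=42 C=0] open={R10,R12,R13,R7}
Final available[B] = 42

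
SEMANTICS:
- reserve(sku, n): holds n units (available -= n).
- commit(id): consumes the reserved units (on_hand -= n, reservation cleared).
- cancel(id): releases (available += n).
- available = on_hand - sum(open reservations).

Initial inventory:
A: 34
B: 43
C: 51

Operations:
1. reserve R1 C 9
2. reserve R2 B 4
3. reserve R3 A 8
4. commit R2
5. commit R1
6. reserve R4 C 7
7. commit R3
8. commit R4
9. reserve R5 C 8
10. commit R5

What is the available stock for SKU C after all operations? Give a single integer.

Answer: 27

Derivation:
Step 1: reserve R1 C 9 -> on_hand[A=34 B=43 C=51] avail[A=34 B=43 C=42] open={R1}
Step 2: reserve R2 B 4 -> on_hand[A=34 B=43 C=51] avail[A=34 B=39 C=42] open={R1,R2}
Step 3: reserve R3 A 8 -> on_hand[A=34 B=43 C=51] avail[A=26 B=39 C=42] open={R1,R2,R3}
Step 4: commit R2 -> on_hand[A=34 B=39 C=51] avail[A=26 B=39 C=42] open={R1,R3}
Step 5: commit R1 -> on_hand[A=34 B=39 C=42] avail[A=26 B=39 C=42] open={R3}
Step 6: reserve R4 C 7 -> on_hand[A=34 B=39 C=42] avail[A=26 B=39 C=35] open={R3,R4}
Step 7: commit R3 -> on_hand[A=26 B=39 C=42] avail[A=26 B=39 C=35] open={R4}
Step 8: commit R4 -> on_hand[A=26 B=39 C=35] avail[A=26 B=39 C=35] open={}
Step 9: reserve R5 C 8 -> on_hand[A=26 B=39 C=35] avail[A=26 B=39 C=27] open={R5}
Step 10: commit R5 -> on_hand[A=26 B=39 C=27] avail[A=26 B=39 C=27] open={}
Final available[C] = 27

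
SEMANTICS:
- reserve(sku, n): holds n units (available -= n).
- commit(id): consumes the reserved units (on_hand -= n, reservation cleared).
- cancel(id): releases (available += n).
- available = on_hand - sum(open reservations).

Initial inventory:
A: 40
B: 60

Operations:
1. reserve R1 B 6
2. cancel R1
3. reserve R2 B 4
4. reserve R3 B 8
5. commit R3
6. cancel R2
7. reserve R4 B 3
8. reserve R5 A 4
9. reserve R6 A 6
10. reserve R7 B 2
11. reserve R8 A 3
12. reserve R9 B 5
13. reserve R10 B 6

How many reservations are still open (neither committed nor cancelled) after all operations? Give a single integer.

Answer: 7

Derivation:
Step 1: reserve R1 B 6 -> on_hand[A=40 B=60] avail[A=40 B=54] open={R1}
Step 2: cancel R1 -> on_hand[A=40 B=60] avail[A=40 B=60] open={}
Step 3: reserve R2 B 4 -> on_hand[A=40 B=60] avail[A=40 B=56] open={R2}
Step 4: reserve R3 B 8 -> on_hand[A=40 B=60] avail[A=40 B=48] open={R2,R3}
Step 5: commit R3 -> on_hand[A=40 B=52] avail[A=40 B=48] open={R2}
Step 6: cancel R2 -> on_hand[A=40 B=52] avail[A=40 B=52] open={}
Step 7: reserve R4 B 3 -> on_hand[A=40 B=52] avail[A=40 B=49] open={R4}
Step 8: reserve R5 A 4 -> on_hand[A=40 B=52] avail[A=36 B=49] open={R4,R5}
Step 9: reserve R6 A 6 -> on_hand[A=40 B=52] avail[A=30 B=49] open={R4,R5,R6}
Step 10: reserve R7 B 2 -> on_hand[A=40 B=52] avail[A=30 B=47] open={R4,R5,R6,R7}
Step 11: reserve R8 A 3 -> on_hand[A=40 B=52] avail[A=27 B=47] open={R4,R5,R6,R7,R8}
Step 12: reserve R9 B 5 -> on_hand[A=40 B=52] avail[A=27 B=42] open={R4,R5,R6,R7,R8,R9}
Step 13: reserve R10 B 6 -> on_hand[A=40 B=52] avail[A=27 B=36] open={R10,R4,R5,R6,R7,R8,R9}
Open reservations: ['R10', 'R4', 'R5', 'R6', 'R7', 'R8', 'R9'] -> 7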